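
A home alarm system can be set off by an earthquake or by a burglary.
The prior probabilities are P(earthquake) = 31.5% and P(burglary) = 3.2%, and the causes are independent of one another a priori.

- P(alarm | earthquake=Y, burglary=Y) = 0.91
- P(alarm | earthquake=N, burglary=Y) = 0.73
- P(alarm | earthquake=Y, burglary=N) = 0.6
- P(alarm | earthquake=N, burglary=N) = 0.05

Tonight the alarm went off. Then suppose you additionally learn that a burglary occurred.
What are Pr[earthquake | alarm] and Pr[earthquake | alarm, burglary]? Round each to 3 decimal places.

Pr[earthquake | alarm] ≈ 0.796; Pr[earthquake | alarm, burglary] ≈ 0.364

P(alarm) = 0.05×0.685×0.968 + 0.73×0.685×0.032 + 0.6×0.315×0.968 + 0.91×0.315×0.032 = 0.033154 + 0.016002 + 0.182952 + 0.009173 = 0.241281
Of this, 0.192125 comes from 0.182952 + 0.009173 (the earthquake=true cases).
Hence the posterior is 0.192125/0.241281 ≈ 0.796.

Now condition on the additional information:
Numerator (weight on configurations with earthquake): 0.91·0.315 = 0.286650
Normalizer over all consistent configurations: 0.73·0.685 + 0.91·0.315 = 0.786700
Posterior = 0.286650 / 0.786700 ≈ 0.364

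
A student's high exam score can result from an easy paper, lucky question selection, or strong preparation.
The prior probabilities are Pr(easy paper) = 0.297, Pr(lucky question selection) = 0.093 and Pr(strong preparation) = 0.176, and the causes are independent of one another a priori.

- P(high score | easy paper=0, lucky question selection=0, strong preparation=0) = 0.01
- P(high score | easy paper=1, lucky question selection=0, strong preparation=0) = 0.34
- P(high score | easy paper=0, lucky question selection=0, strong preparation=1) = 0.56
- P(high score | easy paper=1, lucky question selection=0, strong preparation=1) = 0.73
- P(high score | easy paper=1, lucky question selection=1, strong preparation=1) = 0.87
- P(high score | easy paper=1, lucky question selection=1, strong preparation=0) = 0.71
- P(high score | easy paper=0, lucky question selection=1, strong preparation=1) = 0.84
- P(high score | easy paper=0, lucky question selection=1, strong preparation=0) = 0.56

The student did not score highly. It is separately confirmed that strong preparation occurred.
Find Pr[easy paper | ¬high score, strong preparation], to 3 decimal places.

Pr[easy paper | ¬high score, strong preparation] ≈ 0.208

P(¬high score | strong preparation) = 0.44·0.703·0.907 + 0.16·0.703·0.093 + 0.27·0.297·0.907 + 0.13·0.297·0.093 = 0.280553 + 0.010461 + 0.072732 + 0.003591 = 0.367337
The easy paper-present share is 0.072732 + 0.003591 = 0.076323.
P(easy paper | ¬high score, strong preparation) = 0.076323 / 0.367337 ≈ 0.208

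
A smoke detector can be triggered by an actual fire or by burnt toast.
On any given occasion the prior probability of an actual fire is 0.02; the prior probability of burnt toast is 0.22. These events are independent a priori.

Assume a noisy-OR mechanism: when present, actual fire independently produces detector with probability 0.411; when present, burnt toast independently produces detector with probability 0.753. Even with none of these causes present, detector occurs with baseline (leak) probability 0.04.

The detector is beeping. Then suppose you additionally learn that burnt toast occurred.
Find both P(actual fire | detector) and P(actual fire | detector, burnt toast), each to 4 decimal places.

P(actual fire | detector) ≈ 0.0514; P(actual fire | detector, burnt toast) ≈ 0.0225

Under noisy-OR, P(detector | causes) = 1 − (1−0.04)·∏(1−qᵢ) over the active causes.
For the numerator, keep only actual fire=true terms: 0.006779 + 0.003785 = 0.010564
Denominator P(detector): 0.04·0.98·0.78 + 0.76288·0.98·0.22 + 0.43456·0.02·0.78 + 0.860336·0.02·0.22 = 0.205617
Posterior = 0.010564 / 0.205617 ≈ 0.0514

With the extra evidence:
P(detector | burnt toast) = 0.76288×0.98 + 0.860336×0.02 = 0.747622 + 0.017207 = 0.764829
Restricting to configurations with actual fire present: 0.860336×0.02 = 0.017207.
So P(actual fire | detector, burnt toast) = 0.017207/0.764829 ≈ 0.0225.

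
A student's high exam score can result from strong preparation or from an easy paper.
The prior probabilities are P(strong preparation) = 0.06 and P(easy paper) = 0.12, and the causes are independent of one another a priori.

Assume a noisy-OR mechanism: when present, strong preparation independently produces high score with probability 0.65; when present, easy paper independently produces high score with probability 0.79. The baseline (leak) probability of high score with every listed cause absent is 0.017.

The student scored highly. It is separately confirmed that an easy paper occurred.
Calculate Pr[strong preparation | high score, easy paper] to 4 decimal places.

Under noisy-OR, P(high score | causes) = 1 − (1−0.017)·∏(1−qᵢ) over the active causes.
Weight on strong preparation=true, given the evidence: 0.92775*0.06 = 0.055665
Denominator P(high score | easy paper): 0.79357*0.94 + 0.92775*0.06 = 0.801621
Posterior = 0.055665 / 0.801621 ≈ 0.0694

Pr[strong preparation | high score, easy paper] ≈ 0.0694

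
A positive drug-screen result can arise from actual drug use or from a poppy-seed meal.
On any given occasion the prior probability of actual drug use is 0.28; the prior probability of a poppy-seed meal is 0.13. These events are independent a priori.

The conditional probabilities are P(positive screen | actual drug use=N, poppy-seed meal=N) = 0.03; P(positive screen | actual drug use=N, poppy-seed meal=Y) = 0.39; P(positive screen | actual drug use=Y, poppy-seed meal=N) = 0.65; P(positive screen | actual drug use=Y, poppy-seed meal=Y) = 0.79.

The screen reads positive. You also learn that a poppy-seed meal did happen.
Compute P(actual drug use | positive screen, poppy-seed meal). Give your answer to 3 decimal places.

P(actual drug use | positive screen, poppy-seed meal) ≈ 0.441

P(positive screen | poppy-seed meal) = 0.39×0.72 + 0.79×0.28 = 0.280800 + 0.221200 = 0.502000
Of this, 0.221200 comes from 0.79×0.28 (the actual drug use=true cases).
Hence the posterior is 0.221200/0.502000 ≈ 0.441.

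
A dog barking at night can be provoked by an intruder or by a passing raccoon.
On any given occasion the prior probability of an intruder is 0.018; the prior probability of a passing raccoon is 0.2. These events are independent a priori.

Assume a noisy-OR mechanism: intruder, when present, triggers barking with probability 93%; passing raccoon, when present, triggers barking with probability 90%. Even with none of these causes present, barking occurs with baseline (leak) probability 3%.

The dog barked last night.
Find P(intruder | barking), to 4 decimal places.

Under noisy-OR, P(barking | causes) = 1 − (1−0.03)·∏(1−qᵢ) over the active causes.
Numerator (weight on configurations with intruder): 0.013422 + 0.003576 = 0.016998
Denominator P(barking): 0.03·0.982·0.8 + 0.903·0.982·0.2 + 0.9321·0.018·0.8 + 0.99321·0.018·0.2 = 0.217915
P(intruder | barking) = 0.016998/0.217915 ≈ 0.0780

P(intruder | barking) ≈ 0.0780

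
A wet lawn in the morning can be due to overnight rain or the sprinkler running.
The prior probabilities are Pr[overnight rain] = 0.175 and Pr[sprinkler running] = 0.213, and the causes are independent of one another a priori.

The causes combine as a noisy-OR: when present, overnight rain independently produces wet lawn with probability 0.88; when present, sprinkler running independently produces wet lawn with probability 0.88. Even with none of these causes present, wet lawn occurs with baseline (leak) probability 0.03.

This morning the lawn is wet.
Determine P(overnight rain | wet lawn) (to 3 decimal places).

P(overnight rain | wet lawn) ≈ 0.476

Under noisy-OR, P(wet lawn | causes) = 1 − (1−0.03)·∏(1−qᵢ) over the active causes.
P(wet lawn) = 0.03*0.825*0.787 + 0.8836*0.825*0.213 + 0.8836*0.175*0.787 + 0.986032*0.175*0.213 = 0.019478 + 0.155271 + 0.121694 + 0.036754 = 0.333197
Of this, 0.158448 comes from 0.121694 + 0.036754 (the overnight rain=true cases).
Hence the posterior is 0.158448/0.333197 ≈ 0.476.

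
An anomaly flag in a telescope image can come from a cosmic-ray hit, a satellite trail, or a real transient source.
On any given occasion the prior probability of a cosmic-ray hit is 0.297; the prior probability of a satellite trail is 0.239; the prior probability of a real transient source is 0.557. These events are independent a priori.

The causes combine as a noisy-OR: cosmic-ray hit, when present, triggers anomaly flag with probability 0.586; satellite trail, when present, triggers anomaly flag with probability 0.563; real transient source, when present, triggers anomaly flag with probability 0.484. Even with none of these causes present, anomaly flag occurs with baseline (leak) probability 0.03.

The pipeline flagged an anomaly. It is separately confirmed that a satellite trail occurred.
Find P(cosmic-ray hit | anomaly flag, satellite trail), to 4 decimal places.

Under noisy-OR, P(anomaly flag | causes) = 1 − (1−0.03)·∏(1−qᵢ) over the active causes.
For the numerator, keep only cosmic-ray hit=true terms: 0.108482 + 0.150449 = 0.258931
Denominator P(anomaly flag | satellite trail): 0.57611×0.703×0.443 + 0.781273×0.703×0.557 + 0.82451×0.297×0.443 + 0.909447×0.297×0.557 = 0.744272
P(cosmic-ray hit | anomaly flag, satellite trail) = 0.258931/0.744272 ≈ 0.3479

P(cosmic-ray hit | anomaly flag, satellite trail) ≈ 0.3479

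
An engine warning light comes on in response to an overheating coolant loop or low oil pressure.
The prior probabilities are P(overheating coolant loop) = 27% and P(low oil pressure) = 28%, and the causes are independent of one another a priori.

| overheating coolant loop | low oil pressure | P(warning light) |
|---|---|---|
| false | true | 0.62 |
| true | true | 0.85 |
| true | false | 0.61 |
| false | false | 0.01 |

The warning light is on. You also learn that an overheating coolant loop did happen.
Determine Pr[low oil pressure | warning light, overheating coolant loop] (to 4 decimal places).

Pr[low oil pressure | warning light, overheating coolant loop] ≈ 0.3514

P(warning light | overheating coolant loop) = 0.61·0.72 + 0.85·0.28 = 0.439200 + 0.238000 = 0.677200
The low oil pressure-present share is 0.85·0.28 = 0.238000.
Hence the posterior is 0.238000/0.677200 ≈ 0.3514.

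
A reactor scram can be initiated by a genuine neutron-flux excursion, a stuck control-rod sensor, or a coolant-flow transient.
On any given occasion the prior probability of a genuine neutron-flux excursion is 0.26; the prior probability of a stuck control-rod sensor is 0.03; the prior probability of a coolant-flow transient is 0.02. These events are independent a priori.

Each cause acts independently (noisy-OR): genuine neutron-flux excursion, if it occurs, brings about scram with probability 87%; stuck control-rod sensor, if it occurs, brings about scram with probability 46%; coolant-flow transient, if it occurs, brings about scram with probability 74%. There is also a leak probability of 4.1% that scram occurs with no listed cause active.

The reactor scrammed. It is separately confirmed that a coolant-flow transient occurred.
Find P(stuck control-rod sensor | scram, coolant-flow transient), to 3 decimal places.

P(stuck control-rod sensor | scram, coolant-flow transient) ≈ 0.033

Under noisy-OR, P(scram | causes) = 1 − (1−0.041)·∏(1−qᵢ) over the active causes.
Numerator (weight on configurations with stuck control-rod sensor): 0.019211 + 0.007663 = 0.026874
Normalizer over all consistent configurations: 0.75066×0.74×0.97 + 0.865356×0.74×0.03 + 0.967586×0.26×0.97 + 0.982496×0.26×0.03 = 0.809723
P(stuck control-rod sensor | scram, coolant-flow transient) = 0.026874/0.809723 ≈ 0.033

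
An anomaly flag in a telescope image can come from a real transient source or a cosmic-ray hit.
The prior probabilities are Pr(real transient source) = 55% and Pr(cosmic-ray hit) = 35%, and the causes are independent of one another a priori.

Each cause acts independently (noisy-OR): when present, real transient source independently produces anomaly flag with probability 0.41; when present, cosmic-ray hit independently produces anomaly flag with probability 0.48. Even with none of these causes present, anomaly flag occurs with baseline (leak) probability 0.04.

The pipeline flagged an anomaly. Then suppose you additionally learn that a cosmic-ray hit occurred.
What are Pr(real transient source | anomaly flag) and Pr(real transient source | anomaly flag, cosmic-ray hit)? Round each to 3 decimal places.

Pr(real transient source | anomaly flag) ≈ 0.763; Pr(real transient source | anomaly flag, cosmic-ray hit) ≈ 0.633

Under noisy-OR, P(anomaly flag | causes) = 1 − (1−0.04)·∏(1−qᵢ) over the active causes.
For the numerator, keep only real transient source=true terms: 0.155012 + 0.135803 = 0.290815
Denominator P(anomaly flag): 0.04*0.45*0.65 + 0.5008*0.45*0.35 + 0.4336*0.55*0.65 + 0.705472*0.55*0.35 = 0.381391
Posterior = 0.290815 / 0.381391 ≈ 0.763

Now condition on the additional information:
Numerator (weight on configurations with real transient source): 0.705472*0.55 = 0.388010
Normalizer over all consistent configurations: 0.5008*0.45 + 0.705472*0.55 = 0.613370
Posterior = 0.388010 / 0.613370 ≈ 0.633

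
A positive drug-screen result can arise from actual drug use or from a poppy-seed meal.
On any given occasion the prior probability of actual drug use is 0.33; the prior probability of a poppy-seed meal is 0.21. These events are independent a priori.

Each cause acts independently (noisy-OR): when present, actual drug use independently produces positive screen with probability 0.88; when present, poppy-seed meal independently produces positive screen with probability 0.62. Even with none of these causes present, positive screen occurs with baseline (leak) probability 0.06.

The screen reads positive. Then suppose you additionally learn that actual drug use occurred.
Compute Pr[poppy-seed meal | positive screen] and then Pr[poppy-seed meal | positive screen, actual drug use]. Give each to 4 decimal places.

Pr[poppy-seed meal | positive screen] ≈ 0.3734; Pr[poppy-seed meal | positive screen, actual drug use] ≈ 0.2229

Under noisy-OR, P(positive screen | causes) = 1 − (1−0.06)·∏(1−qᵢ) over the active causes.
Sum P(positive screen|·) weighted by the priors over the 4 (actual drug use, poppy-seed meal) configurations:
  P(positive screen) = 0.06×0.67×0.79 + 0.6428×0.67×0.21 + 0.8872×0.33×0.79 + 0.957136×0.33×0.21
        = 0.031758 + 0.090442 + 0.231293 + 0.066330 = 0.419823
Configurations with poppy-seed meal contribute 0.156772, so
  P(poppy-seed meal | positive screen) = 0.156772 / 0.419823 ≈ 0.3734

Now also conditioning on actual drug use=true:
Weight on poppy-seed meal=true, given the evidence: 0.957136*0.21 = 0.200999
Denominator P(positive screen | actual drug use): 0.8872*0.79 + 0.957136*0.21 = 0.901887
Posterior = 0.200999 / 0.901887 ≈ 0.2229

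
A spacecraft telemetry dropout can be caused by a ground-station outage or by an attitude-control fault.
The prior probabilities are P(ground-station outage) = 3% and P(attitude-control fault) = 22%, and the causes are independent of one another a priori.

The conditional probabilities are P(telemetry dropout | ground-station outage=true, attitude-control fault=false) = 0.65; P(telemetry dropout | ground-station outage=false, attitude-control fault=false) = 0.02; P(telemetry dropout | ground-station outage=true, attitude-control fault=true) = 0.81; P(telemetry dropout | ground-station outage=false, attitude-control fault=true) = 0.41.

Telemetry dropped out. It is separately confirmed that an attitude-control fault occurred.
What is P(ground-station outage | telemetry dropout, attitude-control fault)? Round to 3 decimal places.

Weight on ground-station outage=true, given the evidence: 0.81*0.03 = 0.024300
Normalizer over all consistent configurations: 0.41*0.97 + 0.81*0.03 = 0.422000
Posterior = 0.024300 / 0.422000 ≈ 0.058

P(ground-station outage | telemetry dropout, attitude-control fault) ≈ 0.058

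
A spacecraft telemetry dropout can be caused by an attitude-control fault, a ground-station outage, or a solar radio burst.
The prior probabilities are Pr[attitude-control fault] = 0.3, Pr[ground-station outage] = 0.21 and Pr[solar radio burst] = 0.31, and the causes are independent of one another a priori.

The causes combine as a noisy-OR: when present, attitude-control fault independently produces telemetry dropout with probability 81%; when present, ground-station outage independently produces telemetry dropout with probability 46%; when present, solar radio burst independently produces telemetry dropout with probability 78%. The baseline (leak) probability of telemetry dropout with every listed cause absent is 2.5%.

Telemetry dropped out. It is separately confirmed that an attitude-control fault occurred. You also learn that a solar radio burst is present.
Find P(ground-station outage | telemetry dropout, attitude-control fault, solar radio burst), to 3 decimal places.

P(ground-station outage | telemetry dropout, attitude-control fault, solar radio burst) ≈ 0.213

Under noisy-OR, P(telemetry dropout | causes) = 1 − (1−0.025)·∏(1−qᵢ) over the active causes.
Enumerate both values of ground-station outage and weight by the priors:
  P(telemetry dropout | attitude-control fault, solar radio burst) = 0.959245*0.79 + 0.977992*0.21
        = 0.757804 + 0.205378 = 0.963182
Configurations with ground-station outage contribute 0.205378, so
  P(ground-station outage | telemetry dropout, attitude-control fault, solar radio burst) = 0.205378 / 0.963182 ≈ 0.213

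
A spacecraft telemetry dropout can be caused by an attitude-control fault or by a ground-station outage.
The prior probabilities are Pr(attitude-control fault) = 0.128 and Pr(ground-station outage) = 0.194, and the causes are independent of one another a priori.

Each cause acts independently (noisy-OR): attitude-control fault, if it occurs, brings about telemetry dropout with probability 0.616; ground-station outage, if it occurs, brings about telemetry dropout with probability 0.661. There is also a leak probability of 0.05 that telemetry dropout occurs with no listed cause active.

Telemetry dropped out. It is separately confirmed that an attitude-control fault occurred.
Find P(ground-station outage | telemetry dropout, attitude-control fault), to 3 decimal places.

P(ground-station outage | telemetry dropout, attitude-control fault) ≈ 0.249

Under noisy-OR, P(telemetry dropout | causes) = 1 − (1−0.05)·∏(1−qᵢ) over the active causes.
By total probability over both values of ground-station outage:
  P(telemetry dropout | attitude-control fault) = 0.6352*0.806 + 0.876333*0.194
        = 0.511971 + 0.170009 = 0.681980
Configurations with ground-station outage contribute 0.170009, so
  P(ground-station outage | telemetry dropout, attitude-control fault) = 0.170009 / 0.681980 ≈ 0.249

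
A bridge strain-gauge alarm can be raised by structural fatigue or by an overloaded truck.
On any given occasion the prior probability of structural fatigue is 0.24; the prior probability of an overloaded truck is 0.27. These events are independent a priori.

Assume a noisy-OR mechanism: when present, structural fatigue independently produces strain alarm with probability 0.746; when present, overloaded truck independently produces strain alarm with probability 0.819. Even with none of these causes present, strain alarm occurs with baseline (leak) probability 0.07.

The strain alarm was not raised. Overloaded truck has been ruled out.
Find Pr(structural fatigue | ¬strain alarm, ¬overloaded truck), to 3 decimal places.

Pr(structural fatigue | ¬strain alarm, ¬overloaded truck) ≈ 0.074

Under noisy-OR, P(strain alarm | causes) = 1 − (1−0.07)·∏(1−qᵢ) over the active causes.
Weight on structural fatigue=true, given the evidence: 0.23622×0.24 = 0.056693
Normalizer over all consistent configurations: 0.93×0.76 + 0.23622×0.24 = 0.763493
Posterior = 0.056693 / 0.763493 ≈ 0.074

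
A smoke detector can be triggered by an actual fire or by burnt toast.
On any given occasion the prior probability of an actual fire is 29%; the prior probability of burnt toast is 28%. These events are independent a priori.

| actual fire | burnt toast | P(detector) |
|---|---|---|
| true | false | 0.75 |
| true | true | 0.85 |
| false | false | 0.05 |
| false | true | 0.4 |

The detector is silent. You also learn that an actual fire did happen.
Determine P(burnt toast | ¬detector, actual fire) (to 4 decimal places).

P(burnt toast | ¬detector, actual fire) ≈ 0.1892

For the numerator, keep only burnt toast=true terms: 0.15×0.28 = 0.042000
The normalizing constant is 0.25×0.72 + 0.15×0.28 = 0.222000
Posterior = 0.042000 / 0.222000 ≈ 0.1892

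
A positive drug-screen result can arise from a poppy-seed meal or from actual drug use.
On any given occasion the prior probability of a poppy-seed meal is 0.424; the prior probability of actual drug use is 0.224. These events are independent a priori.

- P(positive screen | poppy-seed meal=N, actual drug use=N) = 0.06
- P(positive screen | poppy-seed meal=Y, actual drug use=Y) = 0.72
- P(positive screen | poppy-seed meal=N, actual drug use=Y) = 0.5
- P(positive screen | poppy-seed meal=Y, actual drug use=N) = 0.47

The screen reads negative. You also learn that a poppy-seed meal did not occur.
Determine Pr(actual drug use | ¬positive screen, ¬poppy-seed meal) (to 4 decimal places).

By total probability over both values of actual drug use:
  P(¬positive screen | ¬poppy-seed meal) = 0.94×0.776 + 0.5×0.224
        = 0.729440 + 0.112000 = 0.841440
Keeping only the actual drug use-present terms gives 0.112000, so
  P(actual drug use | ¬positive screen, ¬poppy-seed meal) = 0.112000 / 0.841440 ≈ 0.1331

Pr(actual drug use | ¬positive screen, ¬poppy-seed meal) ≈ 0.1331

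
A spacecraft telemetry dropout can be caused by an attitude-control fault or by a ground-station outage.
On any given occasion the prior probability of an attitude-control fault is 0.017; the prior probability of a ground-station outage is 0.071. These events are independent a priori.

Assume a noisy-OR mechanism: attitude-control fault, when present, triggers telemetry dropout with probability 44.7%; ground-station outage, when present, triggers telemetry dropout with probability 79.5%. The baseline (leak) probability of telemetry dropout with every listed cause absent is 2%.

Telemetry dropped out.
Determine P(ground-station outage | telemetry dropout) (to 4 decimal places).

P(ground-station outage | telemetry dropout) ≈ 0.6903

Under noisy-OR, P(telemetry dropout | causes) = 1 − (1−0.02)·∏(1−qᵢ) over the active causes.
P(telemetry dropout) = 0.02*0.983*0.929 + 0.7991*0.983*0.071 + 0.45806*0.017*0.929 + 0.888902*0.017*0.071 = 0.018264 + 0.055772 + 0.007234 + 0.001073 = 0.082343
Restricting to configurations with ground-station outage present: 0.055772 + 0.001073 = 0.056845.
P(ground-station outage | telemetry dropout) = 0.056845 / 0.082343 ≈ 0.6903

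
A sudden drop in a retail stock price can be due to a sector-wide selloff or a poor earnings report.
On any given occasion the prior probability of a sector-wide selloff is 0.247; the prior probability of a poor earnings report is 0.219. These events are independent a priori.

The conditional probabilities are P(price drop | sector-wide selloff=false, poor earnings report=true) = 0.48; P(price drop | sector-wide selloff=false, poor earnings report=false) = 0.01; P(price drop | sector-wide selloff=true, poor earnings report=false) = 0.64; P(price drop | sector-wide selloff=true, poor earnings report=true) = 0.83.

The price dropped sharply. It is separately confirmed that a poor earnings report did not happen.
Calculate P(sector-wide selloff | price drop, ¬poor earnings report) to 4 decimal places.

Sum P(price drop|·) weighted by the priors over both values of sector-wide selloff:
  P(price drop | ¬poor earnings report) = 0.01×0.753 + 0.64×0.247
        = 0.007530 + 0.158080 = 0.165610
The terms with sector-wide selloff present sum to 0.158080, so
  P(sector-wide selloff | price drop, ¬poor earnings report) = 0.158080 / 0.165610 ≈ 0.9545

P(sector-wide selloff | price drop, ¬poor earnings report) ≈ 0.9545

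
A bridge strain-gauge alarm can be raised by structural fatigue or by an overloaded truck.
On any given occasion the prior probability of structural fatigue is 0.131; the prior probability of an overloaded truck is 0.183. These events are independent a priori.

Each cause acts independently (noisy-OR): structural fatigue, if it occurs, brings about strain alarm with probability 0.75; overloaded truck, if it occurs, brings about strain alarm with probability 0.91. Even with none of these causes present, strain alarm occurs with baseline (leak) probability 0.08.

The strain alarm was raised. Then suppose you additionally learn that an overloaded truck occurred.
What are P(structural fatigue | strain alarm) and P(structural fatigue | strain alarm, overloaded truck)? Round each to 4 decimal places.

Under noisy-OR, P(strain alarm | causes) = 1 − (1−0.08)·∏(1−qᵢ) over the active causes.
Numerator (weight on configurations with structural fatigue): 0.082411 + 0.023477 = 0.105888
The normalizing constant is 0.08·0.869·0.817 + 0.9172·0.869·0.183 + 0.77·0.131·0.817 + 0.9793·0.131·0.183 = 0.308546
Posterior = 0.105888 / 0.308546 ≈ 0.3432

With the extra evidence:
For the numerator, keep only structural fatigue=true terms: 0.9793·0.131 = 0.128288
Normalizer over all consistent configurations: 0.9172·0.869 + 0.9793·0.131 = 0.925335
P(structural fatigue | strain alarm, overloaded truck) = 0.128288/0.925335 ≈ 0.1386
This is intercausal reasoning (explaining away): once overloaded truck accounts for the strain alarm, structural fatigue becomes less likely.

P(structural fatigue | strain alarm) ≈ 0.3432; P(structural fatigue | strain alarm, overloaded truck) ≈ 0.1386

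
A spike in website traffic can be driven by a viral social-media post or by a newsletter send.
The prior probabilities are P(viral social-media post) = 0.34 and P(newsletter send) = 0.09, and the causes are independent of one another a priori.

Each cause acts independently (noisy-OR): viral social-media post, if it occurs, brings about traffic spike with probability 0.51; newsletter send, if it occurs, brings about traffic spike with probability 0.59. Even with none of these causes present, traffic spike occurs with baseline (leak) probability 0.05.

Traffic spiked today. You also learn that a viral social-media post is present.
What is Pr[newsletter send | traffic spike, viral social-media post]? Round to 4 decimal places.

Pr[newsletter send | traffic spike, viral social-media post] ≈ 0.1302

Under noisy-OR, P(traffic spike | causes) = 1 − (1−0.05)·∏(1−qᵢ) over the active causes.
Sum P(traffic spike|·) weighted by the priors over both values of newsletter send:
  P(traffic spike | viral social-media post) = 0.5345*0.91 + 0.809145*0.09
        = 0.486395 + 0.072823 = 0.559218
The terms with newsletter send present sum to 0.072823, so
  P(newsletter send | traffic spike, viral social-media post) = 0.072823 / 0.559218 ≈ 0.1302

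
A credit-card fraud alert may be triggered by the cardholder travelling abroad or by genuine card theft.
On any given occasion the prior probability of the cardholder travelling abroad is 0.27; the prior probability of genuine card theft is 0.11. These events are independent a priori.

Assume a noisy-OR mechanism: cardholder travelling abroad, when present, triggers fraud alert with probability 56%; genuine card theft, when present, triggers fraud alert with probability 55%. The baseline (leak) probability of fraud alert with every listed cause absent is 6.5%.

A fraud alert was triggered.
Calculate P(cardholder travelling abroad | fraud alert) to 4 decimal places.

Under noisy-OR, P(fraud alert | causes) = 1 − (1−0.065)·∏(1−qᵢ) over the active causes.
For the numerator, keep only cardholder travelling abroad=true terms: 0.141441 + 0.024202 = 0.165643
The normalizing constant is 0.065·0.73·0.89 + 0.57925·0.73·0.11 + 0.5886·0.27·0.89 + 0.81487·0.27·0.11 = 0.254387
Posterior = 0.165643 / 0.254387 ≈ 0.6511

P(cardholder travelling abroad | fraud alert) ≈ 0.6511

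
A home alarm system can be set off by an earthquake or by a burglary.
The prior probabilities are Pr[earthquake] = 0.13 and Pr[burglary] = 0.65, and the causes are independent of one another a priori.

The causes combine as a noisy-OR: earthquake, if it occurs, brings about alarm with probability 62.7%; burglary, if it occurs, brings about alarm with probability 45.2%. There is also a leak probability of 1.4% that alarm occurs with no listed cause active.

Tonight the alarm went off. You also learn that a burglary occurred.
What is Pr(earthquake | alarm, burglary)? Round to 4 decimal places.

Pr(earthquake | alarm, burglary) ≈ 0.2061

Under noisy-OR, P(alarm | causes) = 1 − (1−0.014)·∏(1−qᵢ) over the active causes.
P(alarm | burglary) = 0.459672×0.87 + 0.798458×0.13 = 0.399915 + 0.103800 = 0.503715
Of this, 0.103800 comes from 0.798458×0.13 (the earthquake=true cases).
So P(earthquake | alarm, burglary) = 0.103800/0.503715 ≈ 0.2061.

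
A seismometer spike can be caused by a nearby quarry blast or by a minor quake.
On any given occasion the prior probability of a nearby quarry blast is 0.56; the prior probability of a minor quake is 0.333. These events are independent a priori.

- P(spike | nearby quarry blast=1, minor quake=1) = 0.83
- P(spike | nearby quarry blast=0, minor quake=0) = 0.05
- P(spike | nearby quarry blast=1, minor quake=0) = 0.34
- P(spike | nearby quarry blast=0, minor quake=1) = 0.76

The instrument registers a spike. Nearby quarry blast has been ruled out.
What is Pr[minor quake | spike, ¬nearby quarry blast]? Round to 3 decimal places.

P(spike | ¬nearby quarry blast) = 0.05·0.667 + 0.76·0.333 = 0.033350 + 0.253080 = 0.286430
Of this, 0.253080 comes from 0.76·0.333 (the minor quake=true cases).
So P(minor quake | spike, ¬nearby quarry blast) = 0.253080/0.286430 ≈ 0.884.

Pr[minor quake | spike, ¬nearby quarry blast] ≈ 0.884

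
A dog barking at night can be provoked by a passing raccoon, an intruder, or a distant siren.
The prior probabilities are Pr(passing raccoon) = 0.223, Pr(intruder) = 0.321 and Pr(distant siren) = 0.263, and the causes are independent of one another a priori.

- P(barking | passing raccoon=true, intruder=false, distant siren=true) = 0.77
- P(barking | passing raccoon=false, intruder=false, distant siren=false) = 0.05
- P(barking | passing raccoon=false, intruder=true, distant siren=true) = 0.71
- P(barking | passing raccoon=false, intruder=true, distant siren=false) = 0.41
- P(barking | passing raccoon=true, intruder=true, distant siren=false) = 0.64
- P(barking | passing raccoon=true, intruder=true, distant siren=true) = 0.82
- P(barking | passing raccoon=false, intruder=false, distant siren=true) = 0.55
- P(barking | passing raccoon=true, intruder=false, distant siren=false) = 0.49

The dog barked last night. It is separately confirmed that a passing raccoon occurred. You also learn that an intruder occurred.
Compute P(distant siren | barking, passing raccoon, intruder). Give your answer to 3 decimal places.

P(distant siren | barking, passing raccoon, intruder) ≈ 0.314

P(barking | passing raccoon, intruder) = 0.64*0.737 + 0.82*0.263 = 0.471680 + 0.215660 = 0.687340
Of this, 0.215660 comes from 0.82*0.263 (the distant siren=true cases).
Hence the posterior is 0.215660/0.687340 ≈ 0.314.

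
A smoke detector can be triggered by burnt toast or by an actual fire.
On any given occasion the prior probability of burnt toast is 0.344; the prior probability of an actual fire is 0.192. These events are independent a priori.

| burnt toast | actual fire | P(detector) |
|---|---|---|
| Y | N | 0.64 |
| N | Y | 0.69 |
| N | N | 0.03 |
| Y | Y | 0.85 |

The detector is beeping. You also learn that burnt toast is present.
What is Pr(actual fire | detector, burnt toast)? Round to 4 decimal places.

Pr(actual fire | detector, burnt toast) ≈ 0.2399

P(detector | burnt toast) = 0.64·0.808 + 0.85·0.192 = 0.517120 + 0.163200 = 0.680320
The actual fire-present share is 0.85·0.192 = 0.163200.
P(actual fire | detector, burnt toast) = 0.163200 / 0.680320 ≈ 0.2399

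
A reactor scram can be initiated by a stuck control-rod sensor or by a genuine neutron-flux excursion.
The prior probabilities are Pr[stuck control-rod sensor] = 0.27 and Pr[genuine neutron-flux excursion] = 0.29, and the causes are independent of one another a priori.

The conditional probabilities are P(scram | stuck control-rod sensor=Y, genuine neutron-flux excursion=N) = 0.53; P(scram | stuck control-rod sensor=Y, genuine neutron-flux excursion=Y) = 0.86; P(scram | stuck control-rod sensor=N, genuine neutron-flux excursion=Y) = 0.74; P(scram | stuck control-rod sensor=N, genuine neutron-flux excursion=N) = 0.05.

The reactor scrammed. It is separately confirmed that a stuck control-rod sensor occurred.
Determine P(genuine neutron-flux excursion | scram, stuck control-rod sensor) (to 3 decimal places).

P(genuine neutron-flux excursion | scram, stuck control-rod sensor) ≈ 0.399

P(scram | stuck control-rod sensor) = 0.53*0.71 + 0.86*0.29 = 0.376300 + 0.249400 = 0.625700
Restricting to configurations with genuine neutron-flux excursion present: 0.86*0.29 = 0.249400.
Hence the posterior is 0.249400/0.625700 ≈ 0.399.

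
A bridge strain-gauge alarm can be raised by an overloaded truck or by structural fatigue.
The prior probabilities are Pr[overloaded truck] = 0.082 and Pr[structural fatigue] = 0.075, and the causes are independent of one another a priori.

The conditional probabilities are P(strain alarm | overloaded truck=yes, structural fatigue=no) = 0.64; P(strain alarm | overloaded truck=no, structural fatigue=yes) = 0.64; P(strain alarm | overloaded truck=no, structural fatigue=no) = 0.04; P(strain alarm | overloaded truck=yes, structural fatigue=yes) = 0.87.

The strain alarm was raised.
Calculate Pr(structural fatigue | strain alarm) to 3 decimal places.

Pr(structural fatigue | strain alarm) ≈ 0.375

P(strain alarm) = 0.04·0.918·0.925 + 0.64·0.918·0.075 + 0.64·0.082·0.925 + 0.87·0.082·0.075 = 0.033966 + 0.044064 + 0.048544 + 0.005351 = 0.131925
Of this, 0.049415 comes from 0.044064 + 0.005351 (the structural fatigue=true cases).
P(structural fatigue | strain alarm) = 0.049415 / 0.131925 ≈ 0.375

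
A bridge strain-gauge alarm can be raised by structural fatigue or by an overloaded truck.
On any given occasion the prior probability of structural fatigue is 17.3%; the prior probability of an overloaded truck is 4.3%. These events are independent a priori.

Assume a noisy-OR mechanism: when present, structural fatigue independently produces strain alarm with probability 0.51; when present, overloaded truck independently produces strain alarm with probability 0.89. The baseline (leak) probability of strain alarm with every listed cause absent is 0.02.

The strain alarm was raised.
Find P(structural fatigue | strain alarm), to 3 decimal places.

P(structural fatigue | strain alarm) ≈ 0.662

Under noisy-OR, P(strain alarm | causes) = 1 − (1−0.02)·∏(1−qᵢ) over the active causes.
P(strain alarm) = 0.02×0.827×0.957 + 0.8922×0.827×0.043 + 0.5198×0.173×0.957 + 0.947178×0.173×0.043 = 0.015829 + 0.031728 + 0.086059 + 0.007046 = 0.140662
Of this, 0.093105 comes from 0.086059 + 0.007046 (the structural fatigue=true cases).
So P(structural fatigue | strain alarm) = 0.093105/0.140662 ≈ 0.662.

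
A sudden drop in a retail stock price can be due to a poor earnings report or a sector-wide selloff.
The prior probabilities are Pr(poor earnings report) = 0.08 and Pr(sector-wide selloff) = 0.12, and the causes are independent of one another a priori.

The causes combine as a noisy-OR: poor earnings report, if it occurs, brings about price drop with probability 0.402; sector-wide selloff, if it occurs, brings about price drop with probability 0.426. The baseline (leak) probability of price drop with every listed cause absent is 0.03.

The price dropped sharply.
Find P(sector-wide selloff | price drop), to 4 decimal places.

Under noisy-OR, P(price drop | causes) = 1 − (1−0.03)·∏(1−qᵢ) over the active causes.
Enumerate the 4 (poor earnings report, sector-wide selloff) configurations and weight by the priors:
  P(price drop) = 0.03×0.92×0.88 + 0.44322×0.92×0.12 + 0.41994×0.08×0.88 + 0.667046×0.08×0.12
        = 0.024288 + 0.048931 + 0.029564 + 0.006404 = 0.109187
Keeping only the sector-wide selloff-present terms gives 0.055335, so
  P(sector-wide selloff | price drop) = 0.055335 / 0.109187 ≈ 0.5068

P(sector-wide selloff | price drop) ≈ 0.5068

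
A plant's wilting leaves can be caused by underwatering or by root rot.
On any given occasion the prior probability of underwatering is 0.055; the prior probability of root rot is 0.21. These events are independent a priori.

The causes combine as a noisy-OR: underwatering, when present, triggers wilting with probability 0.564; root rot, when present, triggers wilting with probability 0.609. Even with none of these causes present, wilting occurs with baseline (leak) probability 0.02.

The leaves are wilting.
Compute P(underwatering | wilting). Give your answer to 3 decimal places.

P(underwatering | wilting) ≈ 0.201

Under noisy-OR, P(wilting | causes) = 1 − (1−0.02)·∏(1−qᵢ) over the active causes.
P(wilting) = 0.02*0.945*0.79 + 0.61682*0.945*0.21 + 0.57272*0.055*0.79 + 0.832934*0.055*0.21 = 0.014931 + 0.122408 + 0.024885 + 0.009620 = 0.171844
The underwatering-present share is 0.024885 + 0.009620 = 0.034505.
P(underwatering | wilting) = 0.034505 / 0.171844 ≈ 0.201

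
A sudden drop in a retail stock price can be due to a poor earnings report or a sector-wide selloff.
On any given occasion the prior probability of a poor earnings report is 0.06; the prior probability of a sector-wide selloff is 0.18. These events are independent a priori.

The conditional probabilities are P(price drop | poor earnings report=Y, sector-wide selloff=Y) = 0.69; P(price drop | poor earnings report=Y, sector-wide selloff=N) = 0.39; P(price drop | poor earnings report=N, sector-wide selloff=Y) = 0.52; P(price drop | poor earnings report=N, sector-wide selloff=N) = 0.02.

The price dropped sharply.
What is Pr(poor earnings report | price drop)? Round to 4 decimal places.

Pr(poor earnings report | price drop) ≈ 0.2049

Sum P(price drop|·) weighted by the priors over the 4 (poor earnings report, sector-wide selloff) configurations:
  P(price drop) = 0.02×0.94×0.82 + 0.52×0.94×0.18 + 0.39×0.06×0.82 + 0.69×0.06×0.18
        = 0.015416 + 0.087984 + 0.019188 + 0.007452 = 0.130040
Configurations with poor earnings report contribute 0.026640, so
  P(poor earnings report | price drop) = 0.026640 / 0.130040 ≈ 0.2049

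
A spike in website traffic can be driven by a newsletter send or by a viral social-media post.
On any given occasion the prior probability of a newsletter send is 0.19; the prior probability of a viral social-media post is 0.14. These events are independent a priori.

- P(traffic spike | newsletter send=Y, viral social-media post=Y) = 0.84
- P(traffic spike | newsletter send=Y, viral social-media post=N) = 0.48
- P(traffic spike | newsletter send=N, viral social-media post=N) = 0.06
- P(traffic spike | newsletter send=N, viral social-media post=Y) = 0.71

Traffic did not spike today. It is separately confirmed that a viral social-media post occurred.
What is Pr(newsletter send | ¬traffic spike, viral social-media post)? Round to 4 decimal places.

Pr(newsletter send | ¬traffic spike, viral social-media post) ≈ 0.1146

Enumerate both values of newsletter send and weight by the priors:
  P(¬traffic spike | viral social-media post) = 0.29·0.81 + 0.16·0.19
        = 0.234900 + 0.030400 = 0.265300
Configurations with newsletter send contribute 0.030400, so
  P(newsletter send | ¬traffic spike, viral social-media post) = 0.030400 / 0.265300 ≈ 0.1146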